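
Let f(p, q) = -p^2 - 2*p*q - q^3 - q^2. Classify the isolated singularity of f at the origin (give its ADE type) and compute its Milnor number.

The Hessian of f at 0 is [[-2, -2], [-2, -2]] with rank 1, so corank 1. A Groebner basis of the Jacobian ideal J(f) in C{p,q} is {q^2, p + q}; counting standard monomials gives mu = 2. Corank 1: A-series; mu = 2 gives A_2.

Type A_{2}, Milnor number mu = 2.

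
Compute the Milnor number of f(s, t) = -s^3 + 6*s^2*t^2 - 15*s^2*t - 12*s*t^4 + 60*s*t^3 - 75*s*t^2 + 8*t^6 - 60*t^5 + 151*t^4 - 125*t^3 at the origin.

The Hessian of f at 0 has rank 0. Corank 2; j^3 = -(s + 5*t)^3 is a perfect cube, so E-series; the 4-jet and mu = 6 give E_6.

6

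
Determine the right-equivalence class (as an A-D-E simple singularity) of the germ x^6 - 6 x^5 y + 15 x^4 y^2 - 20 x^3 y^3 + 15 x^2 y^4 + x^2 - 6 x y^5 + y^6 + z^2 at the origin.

The Hessian of f at 0 has rank 2. Corank 1: A-series; mu = 5 gives A_5.

A_5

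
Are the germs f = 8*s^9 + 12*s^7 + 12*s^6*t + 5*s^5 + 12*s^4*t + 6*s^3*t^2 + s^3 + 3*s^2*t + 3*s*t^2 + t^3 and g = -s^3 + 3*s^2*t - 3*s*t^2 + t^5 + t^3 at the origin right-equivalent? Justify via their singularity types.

Yes.

The Hessian of f at 0 has rank 0. Corank 2; j^3 = (s + t)^3 is a perfect cube, so E-series; the 5-jet and mu = 8 give E_8. The Hessian of g at 0 has rank 0. Corank 2; j^3 = -(s - t)^3 is a perfect cube, so E-series; the 5-jet and mu = 8 give E_8. Both have type E_8, hence right-equivalent.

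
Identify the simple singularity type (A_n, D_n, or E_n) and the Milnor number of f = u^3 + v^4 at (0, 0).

Type E_6, Milnor number mu = 6.

The Hessian of f at 0 has rank 0. Corank 2; j^3 = u^3 is a perfect cube, so E-series; the 4-jet and mu = 6 give E_6.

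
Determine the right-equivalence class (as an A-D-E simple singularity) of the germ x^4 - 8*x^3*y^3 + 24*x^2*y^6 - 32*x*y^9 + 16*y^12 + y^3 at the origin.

E6

The Hessian of f at 0 has rank 0. Corank 2; j^3 = y^3 is a perfect cube, so E-series; the 4-jet and mu = 6 give E_6.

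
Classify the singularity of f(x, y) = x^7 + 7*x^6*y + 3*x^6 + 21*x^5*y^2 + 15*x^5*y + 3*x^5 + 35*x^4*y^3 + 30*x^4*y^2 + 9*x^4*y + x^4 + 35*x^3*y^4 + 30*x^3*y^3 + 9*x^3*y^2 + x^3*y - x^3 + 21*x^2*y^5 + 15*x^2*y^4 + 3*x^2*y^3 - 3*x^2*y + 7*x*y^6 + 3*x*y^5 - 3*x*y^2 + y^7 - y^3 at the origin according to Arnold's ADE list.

E_{7}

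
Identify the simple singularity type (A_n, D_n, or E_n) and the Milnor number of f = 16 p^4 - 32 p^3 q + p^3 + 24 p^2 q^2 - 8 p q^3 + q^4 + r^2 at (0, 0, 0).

Type E6, Milnor number mu = 6.

The Hessian of f at 0 has rank 1. Corank 2; j^3 = p^3 is a perfect cube, so E-series; the 4-jet and mu = 6 give E_6.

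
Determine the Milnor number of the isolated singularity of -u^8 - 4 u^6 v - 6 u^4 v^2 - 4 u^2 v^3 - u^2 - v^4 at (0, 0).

3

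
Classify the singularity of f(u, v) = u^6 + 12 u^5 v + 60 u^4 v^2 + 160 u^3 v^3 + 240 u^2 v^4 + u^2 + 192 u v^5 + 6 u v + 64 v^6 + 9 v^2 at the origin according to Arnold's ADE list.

A_5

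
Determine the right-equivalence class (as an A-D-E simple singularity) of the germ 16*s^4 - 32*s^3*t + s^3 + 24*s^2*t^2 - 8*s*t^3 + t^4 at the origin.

The Hessian of f at 0 has rank 0. Corank 2; j^3 = s^3 is a perfect cube, so E-series; the 4-jet and mu = 6 give E_6.

E_{6}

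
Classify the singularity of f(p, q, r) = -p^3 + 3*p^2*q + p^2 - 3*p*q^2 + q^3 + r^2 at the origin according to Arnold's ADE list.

A2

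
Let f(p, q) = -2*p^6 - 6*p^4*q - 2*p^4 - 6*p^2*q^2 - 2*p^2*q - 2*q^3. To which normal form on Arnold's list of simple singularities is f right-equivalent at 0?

D_{4}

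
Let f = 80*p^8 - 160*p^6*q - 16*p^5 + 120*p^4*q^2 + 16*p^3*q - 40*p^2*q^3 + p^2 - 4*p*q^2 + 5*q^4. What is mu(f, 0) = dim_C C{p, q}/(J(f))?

3

The Hessian of f at 0 has rank 1. Corank 1: A-series; mu = 3 gives A_3.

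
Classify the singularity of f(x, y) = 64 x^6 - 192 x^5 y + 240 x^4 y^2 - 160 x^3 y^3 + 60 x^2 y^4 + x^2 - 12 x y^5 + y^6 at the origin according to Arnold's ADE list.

A_5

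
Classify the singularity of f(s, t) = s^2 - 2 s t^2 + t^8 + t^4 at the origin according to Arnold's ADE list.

The Hessian of f at 0 has rank 1. Corank 1: A-series; mu = 7 gives A_7.

A_{7}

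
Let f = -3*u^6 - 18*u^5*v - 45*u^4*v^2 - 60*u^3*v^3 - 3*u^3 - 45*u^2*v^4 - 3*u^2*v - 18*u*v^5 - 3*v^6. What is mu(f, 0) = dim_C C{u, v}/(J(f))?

The Hessian of f at 0 has rank 0. Corank 2; j^3 = -3*u^2*(u + v) has shape L^2 M (L != M), so D-series; mu = 7 gives D_7.

7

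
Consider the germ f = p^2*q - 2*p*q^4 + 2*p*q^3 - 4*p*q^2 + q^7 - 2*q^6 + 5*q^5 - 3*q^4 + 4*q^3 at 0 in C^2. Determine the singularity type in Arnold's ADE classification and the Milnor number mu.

Type D5, Milnor number mu = 5.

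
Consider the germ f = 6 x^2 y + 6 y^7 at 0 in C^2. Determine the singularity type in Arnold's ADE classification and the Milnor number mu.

Type D8, Milnor number mu = 8.

The Hessian of f at 0 has rank 0. Corank 2; j^3 = 6*x^2*y has shape L^2 M (L != M), so D-series; mu = 8 gives D_8.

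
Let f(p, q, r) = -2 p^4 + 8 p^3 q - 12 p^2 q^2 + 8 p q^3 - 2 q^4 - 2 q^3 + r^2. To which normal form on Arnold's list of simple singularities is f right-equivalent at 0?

E_6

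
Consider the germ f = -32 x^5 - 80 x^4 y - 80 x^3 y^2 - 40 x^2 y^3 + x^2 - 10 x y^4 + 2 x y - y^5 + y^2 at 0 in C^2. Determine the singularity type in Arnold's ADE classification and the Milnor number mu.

Type A4, Milnor number mu = 4.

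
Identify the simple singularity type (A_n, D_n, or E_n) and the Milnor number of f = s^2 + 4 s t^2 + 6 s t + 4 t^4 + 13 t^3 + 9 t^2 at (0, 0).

The Hessian of f at 0 has rank 1. Corank 1: A-series; mu = 2 gives A_2.

Type A_2, Milnor number mu = 2.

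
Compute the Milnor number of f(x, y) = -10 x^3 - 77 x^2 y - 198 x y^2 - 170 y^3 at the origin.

The Hessian of f at 0 has rank 0. Corank 2; j^3 = -(2*x + 5*y)*(5*x^2 + 26*x*y + 34*y^2) splits into three distinct lines over C (the quadratic factor has nonzero discriminant), so D_4.

4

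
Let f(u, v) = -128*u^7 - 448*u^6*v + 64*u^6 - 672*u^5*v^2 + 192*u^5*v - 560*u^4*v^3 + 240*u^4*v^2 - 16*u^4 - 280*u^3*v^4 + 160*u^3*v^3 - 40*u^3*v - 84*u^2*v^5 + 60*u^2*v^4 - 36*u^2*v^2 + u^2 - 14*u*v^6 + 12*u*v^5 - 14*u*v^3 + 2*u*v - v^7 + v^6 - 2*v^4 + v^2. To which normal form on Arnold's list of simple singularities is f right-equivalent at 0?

A_6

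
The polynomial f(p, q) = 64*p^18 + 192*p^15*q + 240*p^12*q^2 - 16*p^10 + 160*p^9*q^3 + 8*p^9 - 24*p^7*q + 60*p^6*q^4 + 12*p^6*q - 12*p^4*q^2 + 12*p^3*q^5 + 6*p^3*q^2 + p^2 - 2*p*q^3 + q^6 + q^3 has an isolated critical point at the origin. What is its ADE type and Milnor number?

The Hessian of f at 0 is [[2, 0], [0, 0]] with rank 1, so corank 1. A Groebner basis of the Jacobian ideal J(f) in C{p,q} is {q^2, p}; counting standard monomials gives mu = 2. Corank 1: A-series; mu = 2 gives A_2.

Type A2, Milnor number mu = 2.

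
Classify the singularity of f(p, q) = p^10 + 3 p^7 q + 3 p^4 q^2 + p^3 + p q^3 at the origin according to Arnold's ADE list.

The Hessian of f at 0 has rank 0. Corank 2; j^3 = p^3 is a perfect cube, so E-series; the 4-jet and mu = 7 give E_7.

E_7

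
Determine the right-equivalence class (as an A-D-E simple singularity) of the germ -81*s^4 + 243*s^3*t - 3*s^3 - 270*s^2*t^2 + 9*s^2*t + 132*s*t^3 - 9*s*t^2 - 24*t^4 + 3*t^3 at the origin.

The Hessian of f at 0 is [[0, 0], [0, 0]] with rank 0, so corank 2. A Groebner basis of the Jacobian ideal J(f) in C{s,t} is {s^2/3 - 2*s*t/3 + t^4 + t^3/9 + t^2/3, s^3 + 5*s^2/3 - 10*s*t/3 - 4*t^3/9 + 5*t^2/3, s^2*t + 11*s^2/9 - 22*s*t/9 - 16*t^3/27 + 11*t^2/9, 2*s^2/3 + s*t^2 - 4*s*t/3 - 7*t^3/9 + 2*t^2/3}; counting standard monomials gives mu = 7. Corank 2; j^3 = -3*(s - t)^3 is a perfect cube, so E-series; the 4-jet and mu = 7 give E_7.

E7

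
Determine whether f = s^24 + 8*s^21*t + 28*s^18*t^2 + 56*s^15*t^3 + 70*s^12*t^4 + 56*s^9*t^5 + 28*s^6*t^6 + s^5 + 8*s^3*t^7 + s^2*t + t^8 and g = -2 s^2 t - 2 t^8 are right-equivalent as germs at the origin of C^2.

Yes.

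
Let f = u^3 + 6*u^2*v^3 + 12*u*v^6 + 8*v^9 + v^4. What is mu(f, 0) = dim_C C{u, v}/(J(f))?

The Hessian of f at 0 is [[0, 0], [0, 0]] with rank 0, so corank 2. A Groebner basis of the Jacobian ideal J(f) in C{u,v} is {v^3, u^2}; counting standard monomials gives mu = 6. Corank 2; j^3 = u^3 is a perfect cube, so E-series; the 4-jet and mu = 6 give E_6.

6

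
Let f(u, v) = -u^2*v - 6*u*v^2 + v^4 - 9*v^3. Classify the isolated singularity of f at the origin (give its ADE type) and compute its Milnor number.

The Hessian of f at 0 is [[0, 0], [0, 0]] with rank 0, so corank 2. A Groebner basis of the Jacobian ideal J(f) in C{u,v} is {u^3 + 27*u^2/4 - 243*v^2/4, -u^2/4 + v^3 + 9*v^2/4, u*v + 3*v^2}; counting standard monomials gives mu = 5. Corank 2; j^3 = -v*(u + 3*v)^2 has shape L^2 M (L != M), so D-series; mu = 5 gives D_5.

Type D_{5}, Milnor number mu = 5.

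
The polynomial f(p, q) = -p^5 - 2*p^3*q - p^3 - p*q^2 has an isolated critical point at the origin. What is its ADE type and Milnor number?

Type D_4, Milnor number mu = 4.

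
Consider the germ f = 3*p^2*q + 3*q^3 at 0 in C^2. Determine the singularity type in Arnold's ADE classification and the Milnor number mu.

Type D_4, Milnor number mu = 4.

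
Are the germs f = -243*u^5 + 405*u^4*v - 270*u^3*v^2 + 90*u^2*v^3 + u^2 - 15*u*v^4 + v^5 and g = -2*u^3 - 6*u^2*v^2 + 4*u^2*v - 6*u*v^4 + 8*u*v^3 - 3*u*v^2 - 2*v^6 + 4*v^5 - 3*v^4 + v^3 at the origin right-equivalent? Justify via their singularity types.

The Hessian of f at 0 has rank 1. Corank 1: A-series; mu = 4 gives A_4. The Hessian of g at 0 has rank 0. Corank 2; j^3 = -(u - v)*(2*u^2 - 2*u*v + v^2) splits into three distinct lines over C (the quadratic factor has nonzero discriminant), so D_4. f is A_4 but g is D_4, hence not right-equivalent.

No.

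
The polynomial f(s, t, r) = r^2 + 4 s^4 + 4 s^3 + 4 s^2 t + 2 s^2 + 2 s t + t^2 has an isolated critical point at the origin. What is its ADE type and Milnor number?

Type A1, Milnor number mu = 1.

The Hessian of f at 0 has rank 3. Corank 0: nondegenerate Morse point, so A_1.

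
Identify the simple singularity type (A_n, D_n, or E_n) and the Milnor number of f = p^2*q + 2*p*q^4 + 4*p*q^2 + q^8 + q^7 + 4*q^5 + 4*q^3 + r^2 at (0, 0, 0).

The Hessian of f at 0 is [[0, 0, 0], [0, 0, 0], [0, 0, 2]] with rank 1, so corank 2. A Groebner basis of the Jacobian ideal J(f) in C{p,q,r} is {p^2*q^2 - 32*p^2*q - 4*p^2 - 128*p*q^2 - 12*p*q - 128*q^3 - 8*q^2, 8*p^2*q + p^2 + p*q^3 + 32*p*q^2 + 2*p*q + 32*q^3, p*q + q^4 + 2*q^2, p^3 + 6*p^2*q + 12*p*q^2 + 8*q^3, r}; counting standard monomials gives mu = 9. Corank 2; j^3 = q*(p + 2*q)^2 has shape L^2 M (L != M), so D-series; mu = 9 gives D_9.

Type D_{9}, Milnor number mu = 9.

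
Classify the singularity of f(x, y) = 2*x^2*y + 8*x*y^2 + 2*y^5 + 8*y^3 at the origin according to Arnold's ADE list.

D6

The Hessian of f at 0 has rank 0. Corank 2; j^3 = 2*y*(x + 2*y)^2 has shape L^2 M (L != M), so D-series; mu = 6 gives D_6.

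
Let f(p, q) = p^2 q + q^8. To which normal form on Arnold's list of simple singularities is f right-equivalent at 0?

The Hessian of f at 0 has rank 0. Corank 2; j^3 = p^2*q has shape L^2 M (L != M), so D-series; mu = 9 gives D_9.

D9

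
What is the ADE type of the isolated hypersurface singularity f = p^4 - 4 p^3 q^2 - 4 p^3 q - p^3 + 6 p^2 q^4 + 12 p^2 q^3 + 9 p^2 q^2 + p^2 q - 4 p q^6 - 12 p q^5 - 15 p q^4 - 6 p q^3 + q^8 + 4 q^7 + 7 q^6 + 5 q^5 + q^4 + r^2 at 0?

The Hessian of f at 0 has rank 1. Corank 2; j^3 = -p^2*(p - q) has shape L^2 M (L != M), so D-series; mu = 5 gives D_5.

D_5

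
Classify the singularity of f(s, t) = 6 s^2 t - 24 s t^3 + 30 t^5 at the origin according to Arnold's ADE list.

D6

The Hessian of f at 0 has rank 0. Corank 2; j^3 = 6*s^2*t has shape L^2 M (L != M), so D-series; mu = 6 gives D_6.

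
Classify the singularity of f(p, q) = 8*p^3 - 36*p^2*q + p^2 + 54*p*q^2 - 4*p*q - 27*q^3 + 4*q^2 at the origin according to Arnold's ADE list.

A_2

The Hessian of f at 0 is [[2, -4], [-4, 8]] with rank 1, so corank 1. A Groebner basis of the Jacobian ideal J(f) in C{p,q} is {q^2, p - 2*q}; counting standard monomials gives mu = 2. Corank 1: A-series; mu = 2 gives A_2.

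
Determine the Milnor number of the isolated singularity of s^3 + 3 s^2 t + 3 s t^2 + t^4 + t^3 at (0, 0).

6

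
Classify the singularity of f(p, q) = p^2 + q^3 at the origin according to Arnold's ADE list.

The Hessian of f at 0 is [[2, 0], [0, 0]] with rank 1, so corank 1. A Groebner basis of the Jacobian ideal J(f) in C{p,q} is {q^2, p}; counting standard monomials gives mu = 2. Corank 1: A-series; mu = 2 gives A_2.

A_2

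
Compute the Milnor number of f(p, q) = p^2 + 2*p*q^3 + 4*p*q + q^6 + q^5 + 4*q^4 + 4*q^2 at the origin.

The Hessian of f at 0 has rank 1. Corank 1: A-series; mu = 4 gives A_4.

4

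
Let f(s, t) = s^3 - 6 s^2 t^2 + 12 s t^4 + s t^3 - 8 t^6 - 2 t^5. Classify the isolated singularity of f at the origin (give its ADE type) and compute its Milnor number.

The Hessian of f at 0 is [[0, 0], [0, 0]] with rank 0, so corank 2. A Groebner basis of the Jacobian ideal J(f) in C{s,t} is {-s^2/4 + t^4 - t^3/12, s^3, s^2*t + s^2/12 + t^3/36, -s^2/2 + s*t^2 - t^3/6}; counting standard monomials gives mu = 7. Corank 2; j^3 = s^3 is a perfect cube, so E-series; the 4-jet and mu = 7 give E_7.

Type E7, Milnor number mu = 7.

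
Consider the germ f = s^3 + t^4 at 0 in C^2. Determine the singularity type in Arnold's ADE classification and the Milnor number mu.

The Hessian of f at 0 is [[0, 0], [0, 0]] with rank 0, so corank 2. A Groebner basis of the Jacobian ideal J(f) in C{s,t} is {t^3, s^2}; counting standard monomials gives mu = 6. Corank 2; j^3 = s^3 is a perfect cube, so E-series; the 4-jet and mu = 6 give E_6.

Type E_{6}, Milnor number mu = 6.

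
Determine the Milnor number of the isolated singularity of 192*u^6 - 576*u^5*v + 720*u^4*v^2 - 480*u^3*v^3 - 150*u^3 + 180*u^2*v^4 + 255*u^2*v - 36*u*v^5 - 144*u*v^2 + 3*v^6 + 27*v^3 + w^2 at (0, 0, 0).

7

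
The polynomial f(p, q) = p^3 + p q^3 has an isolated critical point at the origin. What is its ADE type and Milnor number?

The Hessian of f at 0 has rank 0. Corank 2; j^3 = p^3 is a perfect cube, so E-series; the 4-jet and mu = 7 give E_7.

Type E_{7}, Milnor number mu = 7.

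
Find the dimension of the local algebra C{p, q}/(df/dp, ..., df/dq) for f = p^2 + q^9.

The Hessian of f at 0 is [[2, 0], [0, 0]] with rank 1, so corank 1. A Groebner basis of the Jacobian ideal J(f) in C{p,q} is {q^8, p}; counting standard monomials gives mu = 8. Corank 1: A-series; mu = 8 gives A_8.

8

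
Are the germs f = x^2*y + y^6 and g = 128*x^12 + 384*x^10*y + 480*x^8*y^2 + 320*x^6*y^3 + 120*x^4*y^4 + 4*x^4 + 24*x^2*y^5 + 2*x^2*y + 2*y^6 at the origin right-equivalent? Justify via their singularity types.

The Hessian of f at 0 has rank 0. Corank 2; j^3 = x^2*y has shape L^2 M (L != M), so D-series; mu = 7 gives D_7. The Hessian of g at 0 has rank 0. Corank 2; j^3 = 2*x^2*y has shape L^2 M (L != M), so D-series; mu = 7 gives D_7. Both have type D_7, hence right-equivalent.

Yes.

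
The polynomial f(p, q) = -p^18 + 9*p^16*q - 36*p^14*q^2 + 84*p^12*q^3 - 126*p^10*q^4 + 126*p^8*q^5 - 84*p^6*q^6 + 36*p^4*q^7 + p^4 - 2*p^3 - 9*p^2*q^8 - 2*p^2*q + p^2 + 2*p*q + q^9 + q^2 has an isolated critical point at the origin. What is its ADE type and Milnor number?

The Hessian of f at 0 has rank 1. Corank 1: A-series; mu = 8 gives A_8.

Type A_{8}, Milnor number mu = 8.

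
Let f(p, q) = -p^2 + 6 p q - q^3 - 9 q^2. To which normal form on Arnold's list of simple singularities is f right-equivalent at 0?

A2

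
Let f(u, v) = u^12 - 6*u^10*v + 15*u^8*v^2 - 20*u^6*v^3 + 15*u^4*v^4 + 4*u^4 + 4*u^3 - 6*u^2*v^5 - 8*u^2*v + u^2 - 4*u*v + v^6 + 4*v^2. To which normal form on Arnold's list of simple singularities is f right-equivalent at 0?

A_5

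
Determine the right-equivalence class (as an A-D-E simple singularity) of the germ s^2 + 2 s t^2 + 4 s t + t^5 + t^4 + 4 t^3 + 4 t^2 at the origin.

The Hessian of f at 0 is [[2, 4], [4, 8]] with rank 1, so corank 1. A Groebner basis of the Jacobian ideal J(f) in C{s,t} is {s^2 + 4*s*t - 4*s - 8*t, s + t^2 + 2*t}; counting standard monomials gives mu = 4. Corank 1: A-series; mu = 4 gives A_4.

A4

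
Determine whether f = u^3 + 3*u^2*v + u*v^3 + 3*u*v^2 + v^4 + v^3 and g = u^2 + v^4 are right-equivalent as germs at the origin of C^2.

No.

The Hessian of f at 0 has rank 0. Corank 2; j^3 = (u + v)^3 is a perfect cube, so E-series; the 4-jet and mu = 7 give E_7. The Hessian of g at 0 has rank 1. Corank 1: A-series; mu = 3 gives A_3. f is E_7 but g is A_3, hence not right-equivalent.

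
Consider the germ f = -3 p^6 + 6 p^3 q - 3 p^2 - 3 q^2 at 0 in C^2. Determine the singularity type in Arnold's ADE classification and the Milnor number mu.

Type A_1, Milnor number mu = 1.

The Hessian of f at 0 has rank 2. Corank 0: nondegenerate Morse point, so A_1.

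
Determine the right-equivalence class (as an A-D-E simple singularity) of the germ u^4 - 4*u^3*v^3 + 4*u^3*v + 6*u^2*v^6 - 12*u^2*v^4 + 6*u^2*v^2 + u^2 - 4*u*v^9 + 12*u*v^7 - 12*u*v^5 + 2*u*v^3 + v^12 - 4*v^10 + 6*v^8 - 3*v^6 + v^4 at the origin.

The Hessian of f at 0 has rank 1. Corank 1: A-series; mu = 3 gives A_3.

A_3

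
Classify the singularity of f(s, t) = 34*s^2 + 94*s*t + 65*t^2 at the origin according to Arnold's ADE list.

The Hessian of f at 0 has rank 2. Corank 0: nondegenerate Morse point, so A_1.

A1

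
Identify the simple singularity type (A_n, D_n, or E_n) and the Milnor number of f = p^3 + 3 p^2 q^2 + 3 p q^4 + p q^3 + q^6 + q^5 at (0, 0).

Type E_7, Milnor number mu = 7.

The Hessian of f at 0 has rank 0. Corank 2; j^3 = p^3 is a perfect cube, so E-series; the 4-jet and mu = 7 give E_7.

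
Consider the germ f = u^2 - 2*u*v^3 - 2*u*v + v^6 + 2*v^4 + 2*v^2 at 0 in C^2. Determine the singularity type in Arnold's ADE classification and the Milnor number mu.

The Hessian of f at 0 is [[2, -2], [-2, 4]] with rank 2, so corank 0. A Groebner basis of the Jacobian ideal J(f) in C{u,v} is {u, v}; counting standard monomials gives mu = 1. Corank 0: nondegenerate Morse point, so A_1.

Type A1, Milnor number mu = 1.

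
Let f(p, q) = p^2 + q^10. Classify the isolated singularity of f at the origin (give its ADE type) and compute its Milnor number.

The Hessian of f at 0 is [[2, 0], [0, 0]] with rank 1, so corank 1. A Groebner basis of the Jacobian ideal J(f) in C{p,q} is {q^9, p}; counting standard monomials gives mu = 9. Corank 1: A-series; mu = 9 gives A_9.

Type A9, Milnor number mu = 9.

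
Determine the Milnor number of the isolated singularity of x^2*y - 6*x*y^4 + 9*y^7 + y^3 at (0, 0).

4

The Hessian of f at 0 has rank 0. Corank 2; j^3 = y*(x^2 + y^2) splits into three distinct lines over C (the quadratic factor has nonzero discriminant), so D_4.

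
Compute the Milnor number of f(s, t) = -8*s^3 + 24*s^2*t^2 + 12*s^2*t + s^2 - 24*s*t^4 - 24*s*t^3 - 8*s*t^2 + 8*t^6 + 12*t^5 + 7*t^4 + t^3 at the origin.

2

The Hessian of f at 0 is [[2, 0], [0, 0]] with rank 1, so corank 1. A Groebner basis of the Jacobian ideal J(f) in C{s,t} is {t^2, s}; counting standard monomials gives mu = 2. Corank 1: A-series; mu = 2 gives A_2.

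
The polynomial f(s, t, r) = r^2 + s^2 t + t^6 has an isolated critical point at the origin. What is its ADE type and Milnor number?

Type D7, Milnor number mu = 7.

The Hessian of f at 0 has rank 1. Corank 2; j^3 = s^2*t has shape L^2 M (L != M), so D-series; mu = 7 gives D_7.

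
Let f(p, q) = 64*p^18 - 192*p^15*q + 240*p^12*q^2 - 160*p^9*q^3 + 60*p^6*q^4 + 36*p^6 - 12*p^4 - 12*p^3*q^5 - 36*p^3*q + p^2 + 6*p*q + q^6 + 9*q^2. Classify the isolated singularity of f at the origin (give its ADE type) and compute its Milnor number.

Type A5, Milnor number mu = 5.

The Hessian of f at 0 has rank 1. Corank 1: A-series; mu = 5 gives A_5.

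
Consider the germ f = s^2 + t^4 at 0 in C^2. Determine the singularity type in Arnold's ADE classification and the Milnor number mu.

The Hessian of f at 0 is [[2, 0], [0, 0]] with rank 1, so corank 1. A Groebner basis of the Jacobian ideal J(f) in C{s,t} is {t^3, s}; counting standard monomials gives mu = 3. Corank 1: A-series; mu = 3 gives A_3.

Type A3, Milnor number mu = 3.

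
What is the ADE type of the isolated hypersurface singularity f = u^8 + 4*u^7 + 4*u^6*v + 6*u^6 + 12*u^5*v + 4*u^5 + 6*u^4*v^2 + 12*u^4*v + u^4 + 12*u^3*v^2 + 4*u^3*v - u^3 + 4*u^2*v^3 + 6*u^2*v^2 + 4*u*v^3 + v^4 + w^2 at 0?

E_{6}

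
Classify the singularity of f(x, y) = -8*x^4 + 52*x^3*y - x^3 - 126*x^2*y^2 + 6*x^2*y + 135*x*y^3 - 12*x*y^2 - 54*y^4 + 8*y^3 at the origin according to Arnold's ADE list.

The Hessian of f at 0 is [[0, 0], [0, 0]] with rank 0, so corank 2. A Groebner basis of the Jacobian ideal J(f) in C{x,y} is {3*x^2/4 - 3*x*y + y^4 + y^3/4 + 3*y^2, x^3 + 21*x^2/2 - 42*x*y - 9*y^3/2 + 42*y^2, x^2*y + 15*x^2/4 - 15*x*y - 11*y^3/4 + 15*y^2, x^2 + x*y^2 - 4*x*y - 5*y^3/3 + 4*y^2}; counting standard monomials gives mu = 7. Corank 2; j^3 = -(x - 2*y)^3 is a perfect cube, so E-series; the 4-jet and mu = 7 give E_7.

E7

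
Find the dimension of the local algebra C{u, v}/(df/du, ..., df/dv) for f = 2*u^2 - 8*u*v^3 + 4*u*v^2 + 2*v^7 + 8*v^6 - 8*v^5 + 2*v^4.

6

The Hessian of f at 0 has rank 1. Corank 1: A-series; mu = 6 gives A_6.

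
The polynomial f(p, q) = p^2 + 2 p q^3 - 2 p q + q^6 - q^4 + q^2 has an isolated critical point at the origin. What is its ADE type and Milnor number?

The Hessian of f at 0 is [[2, -2], [-2, 2]] with rank 1, so corank 1. A Groebner basis of the Jacobian ideal J(f) in C{p,q} is {q^3, p - q}; counting standard monomials gives mu = 3. Corank 1: A-series; mu = 3 gives A_3.

Type A_3, Milnor number mu = 3.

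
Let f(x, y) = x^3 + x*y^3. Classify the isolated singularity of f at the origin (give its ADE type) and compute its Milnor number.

Type E_{7}, Milnor number mu = 7.

The Hessian of f at 0 has rank 0. Corank 2; j^3 = x^3 is a perfect cube, so E-series; the 4-jet and mu = 7 give E_7.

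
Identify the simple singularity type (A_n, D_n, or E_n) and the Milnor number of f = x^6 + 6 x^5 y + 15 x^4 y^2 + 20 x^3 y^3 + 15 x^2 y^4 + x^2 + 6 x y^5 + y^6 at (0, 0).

Type A_5, Milnor number mu = 5.

The Hessian of f at 0 has rank 1. Corank 1: A-series; mu = 5 gives A_5.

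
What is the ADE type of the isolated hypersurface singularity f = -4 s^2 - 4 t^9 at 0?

A_8

The Hessian of f at 0 has rank 1. Corank 1: A-series; mu = 8 gives A_8.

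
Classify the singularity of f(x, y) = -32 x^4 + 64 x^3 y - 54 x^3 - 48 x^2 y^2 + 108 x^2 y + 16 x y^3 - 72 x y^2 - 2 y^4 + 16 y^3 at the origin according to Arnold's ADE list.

The Hessian of f at 0 has rank 0. Corank 2; j^3 = -2*(3*x - 2*y)^3 is a perfect cube, so E-series; the 4-jet and mu = 6 give E_6.

E_{6}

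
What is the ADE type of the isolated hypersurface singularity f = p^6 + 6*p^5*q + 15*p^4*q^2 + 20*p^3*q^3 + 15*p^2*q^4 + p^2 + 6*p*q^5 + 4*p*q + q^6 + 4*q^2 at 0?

A5

The Hessian of f at 0 has rank 1. Corank 1: A-series; mu = 5 gives A_5.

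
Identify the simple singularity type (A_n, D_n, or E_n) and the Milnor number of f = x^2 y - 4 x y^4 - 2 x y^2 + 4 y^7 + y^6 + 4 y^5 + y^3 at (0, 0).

Type D_7, Milnor number mu = 7.

The Hessian of f at 0 has rank 0. Corank 2; j^3 = y*(x - y)^2 has shape L^2 M (L != M), so D-series; mu = 7 gives D_7.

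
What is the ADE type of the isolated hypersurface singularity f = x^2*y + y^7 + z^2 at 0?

The Hessian of f at 0 has rank 1. Corank 2; j^3 = x^2*y has shape L^2 M (L != M), so D-series; mu = 8 gives D_8.

D_{8}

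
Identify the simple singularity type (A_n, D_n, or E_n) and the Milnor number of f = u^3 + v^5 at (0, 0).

Type E8, Milnor number mu = 8.

The Hessian of f at 0 is [[0, 0], [0, 0]] with rank 0, so corank 2. A Groebner basis of the Jacobian ideal J(f) in C{u,v} is {v^4, u^2}; counting standard monomials gives mu = 8. Corank 2; j^3 = u^3 is a perfect cube, so E-series; the 5-jet and mu = 8 give E_8.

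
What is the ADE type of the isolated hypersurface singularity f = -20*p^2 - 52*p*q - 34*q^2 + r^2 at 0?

A_1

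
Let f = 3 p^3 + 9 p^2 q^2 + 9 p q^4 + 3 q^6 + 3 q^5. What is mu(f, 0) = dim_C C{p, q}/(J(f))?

The Hessian of f at 0 is [[0, 0], [0, 0]] with rank 0, so corank 2. A Groebner basis of the Jacobian ideal J(f) in C{p,q} is {q^4, p^3, p^2/2 + p*q^2}; counting standard monomials gives mu = 8. Corank 2; j^3 = 3*p^3 is a perfect cube, so E-series; the 5-jet and mu = 8 give E_8.

8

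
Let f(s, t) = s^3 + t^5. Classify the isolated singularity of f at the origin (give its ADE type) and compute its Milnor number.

Type E_{8}, Milnor number mu = 8.

The Hessian of f at 0 has rank 0. Corank 2; j^3 = s^3 is a perfect cube, so E-series; the 5-jet and mu = 8 give E_8.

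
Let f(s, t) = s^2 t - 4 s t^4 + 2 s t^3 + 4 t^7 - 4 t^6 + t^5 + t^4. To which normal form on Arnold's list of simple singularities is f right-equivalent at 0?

D5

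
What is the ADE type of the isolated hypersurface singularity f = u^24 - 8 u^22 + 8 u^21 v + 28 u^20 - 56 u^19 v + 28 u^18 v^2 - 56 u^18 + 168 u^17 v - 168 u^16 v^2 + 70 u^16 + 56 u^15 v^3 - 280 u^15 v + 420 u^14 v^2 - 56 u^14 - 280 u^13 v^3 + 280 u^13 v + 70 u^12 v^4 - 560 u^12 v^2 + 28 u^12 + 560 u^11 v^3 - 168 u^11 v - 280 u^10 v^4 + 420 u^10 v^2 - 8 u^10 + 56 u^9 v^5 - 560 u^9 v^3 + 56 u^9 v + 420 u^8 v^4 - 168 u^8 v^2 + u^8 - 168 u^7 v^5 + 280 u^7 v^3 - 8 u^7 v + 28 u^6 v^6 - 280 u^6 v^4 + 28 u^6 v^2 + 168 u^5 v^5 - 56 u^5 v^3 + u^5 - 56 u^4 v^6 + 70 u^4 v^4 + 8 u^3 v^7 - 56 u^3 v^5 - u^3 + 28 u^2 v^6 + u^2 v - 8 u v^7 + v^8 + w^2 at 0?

D9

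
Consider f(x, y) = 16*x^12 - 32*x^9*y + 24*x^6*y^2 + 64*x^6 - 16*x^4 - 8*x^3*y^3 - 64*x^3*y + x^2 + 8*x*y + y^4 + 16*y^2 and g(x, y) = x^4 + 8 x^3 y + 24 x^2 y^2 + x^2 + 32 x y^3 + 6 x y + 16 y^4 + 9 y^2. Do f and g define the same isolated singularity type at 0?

Yes.

The Hessian of f at 0 is [[2, 8], [8, 32]] with rank 1, so corank 1. A Groebner basis of the Jacobian ideal J(f) in C{x,y} is {y^3, x + 4*y}; counting standard monomials gives mu = 3. Corank 1: A-series; mu = 3 gives A_3. The Hessian of g at 0 is [[2, 6], [6, 18]] with rank 1, so corank 1. A Groebner basis of the Jacobian ideal J(g) in C{x,y} is {y^3, x + 3*y}; counting standard monomials gives mu = 3. Corank 1: A-series; mu = 3 gives A_3. Both have type A_3, hence right-equivalent.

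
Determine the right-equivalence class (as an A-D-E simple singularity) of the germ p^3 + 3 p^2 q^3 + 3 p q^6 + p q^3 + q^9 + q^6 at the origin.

The Hessian of f at 0 is [[0, 0], [0, 0]] with rank 0, so corank 2. A Groebner basis of the Jacobian ideal J(f) in C{p,q} is {p^3, p*q^2, 3*p^2 + q^3}; counting standard monomials gives mu = 7. Corank 2; j^3 = p^3 is a perfect cube, so E-series; the 4-jet and mu = 7 give E_7.

E_7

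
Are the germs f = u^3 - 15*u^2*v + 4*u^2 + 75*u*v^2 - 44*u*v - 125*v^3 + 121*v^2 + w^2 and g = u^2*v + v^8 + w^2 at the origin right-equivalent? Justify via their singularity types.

No.

The Hessian of f at 0 has rank 2. Corank 1: A-series; mu = 2 gives A_2. The Hessian of g at 0 has rank 1. Corank 2; j^3 = u^2*v has shape L^2 M (L != M), so D-series; mu = 9 gives D_9. f is A_2 but g is D_9, hence not right-equivalent.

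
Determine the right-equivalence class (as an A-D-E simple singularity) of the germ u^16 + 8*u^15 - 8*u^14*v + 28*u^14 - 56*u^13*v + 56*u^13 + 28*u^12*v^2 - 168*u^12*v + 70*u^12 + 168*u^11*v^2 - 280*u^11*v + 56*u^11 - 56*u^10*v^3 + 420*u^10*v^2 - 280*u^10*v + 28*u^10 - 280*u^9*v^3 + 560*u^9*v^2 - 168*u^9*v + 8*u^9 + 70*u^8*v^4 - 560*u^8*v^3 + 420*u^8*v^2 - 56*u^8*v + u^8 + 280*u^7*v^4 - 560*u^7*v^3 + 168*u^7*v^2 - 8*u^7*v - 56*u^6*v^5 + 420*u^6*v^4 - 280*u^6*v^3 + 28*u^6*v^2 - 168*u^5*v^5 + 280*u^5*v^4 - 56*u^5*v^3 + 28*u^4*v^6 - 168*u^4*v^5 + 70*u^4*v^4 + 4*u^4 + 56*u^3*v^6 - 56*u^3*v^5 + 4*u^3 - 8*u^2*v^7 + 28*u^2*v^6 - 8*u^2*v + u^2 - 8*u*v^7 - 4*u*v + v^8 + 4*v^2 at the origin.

A7

The Hessian of f at 0 has rank 1. Corank 1: A-series; mu = 7 gives A_7.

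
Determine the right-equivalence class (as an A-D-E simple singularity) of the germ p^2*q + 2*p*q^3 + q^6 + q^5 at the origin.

The Hessian of f at 0 has rank 0. Corank 2; j^3 = p^2*q has shape L^2 M (L != M), so D-series; mu = 7 gives D_7.

D_{7}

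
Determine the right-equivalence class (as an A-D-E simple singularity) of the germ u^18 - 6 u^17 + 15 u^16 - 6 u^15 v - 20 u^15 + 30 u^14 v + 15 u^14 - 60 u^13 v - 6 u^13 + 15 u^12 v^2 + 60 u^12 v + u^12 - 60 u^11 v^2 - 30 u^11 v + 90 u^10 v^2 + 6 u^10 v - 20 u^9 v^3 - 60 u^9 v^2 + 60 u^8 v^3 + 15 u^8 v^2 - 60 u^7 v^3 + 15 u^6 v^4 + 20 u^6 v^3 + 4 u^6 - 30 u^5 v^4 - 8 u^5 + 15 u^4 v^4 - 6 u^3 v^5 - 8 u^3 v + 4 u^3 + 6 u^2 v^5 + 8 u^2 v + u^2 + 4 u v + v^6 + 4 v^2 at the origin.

A_{5}

The Hessian of f at 0 has rank 1. Corank 1: A-series; mu = 5 gives A_5.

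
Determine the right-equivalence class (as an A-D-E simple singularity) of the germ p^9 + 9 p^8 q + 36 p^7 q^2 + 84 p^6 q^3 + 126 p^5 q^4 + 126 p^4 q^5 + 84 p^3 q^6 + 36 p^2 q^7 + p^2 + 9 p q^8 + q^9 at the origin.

The Hessian of f at 0 is [[2, 0], [0, 0]] with rank 1, so corank 1. A Groebner basis of the Jacobian ideal J(f) in C{p,q} is {q^8, p}; counting standard monomials gives mu = 8. Corank 1: A-series; mu = 8 gives A_8.

A_8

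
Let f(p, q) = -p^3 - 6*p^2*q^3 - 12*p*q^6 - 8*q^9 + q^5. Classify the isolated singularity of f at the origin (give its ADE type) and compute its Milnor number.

Type E_{8}, Milnor number mu = 8.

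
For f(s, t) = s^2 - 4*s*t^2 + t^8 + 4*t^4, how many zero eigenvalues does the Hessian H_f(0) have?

1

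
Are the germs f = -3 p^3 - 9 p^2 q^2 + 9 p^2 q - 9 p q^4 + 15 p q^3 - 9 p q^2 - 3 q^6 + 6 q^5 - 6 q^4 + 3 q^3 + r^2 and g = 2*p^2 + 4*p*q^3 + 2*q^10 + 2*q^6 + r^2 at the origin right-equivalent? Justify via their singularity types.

No.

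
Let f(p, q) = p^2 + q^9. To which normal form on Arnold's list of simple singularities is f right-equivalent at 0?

The Hessian of f at 0 has rank 1. Corank 1: A-series; mu = 8 gives A_8.

A_8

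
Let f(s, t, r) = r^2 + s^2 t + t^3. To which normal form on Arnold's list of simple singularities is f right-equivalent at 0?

D_{4}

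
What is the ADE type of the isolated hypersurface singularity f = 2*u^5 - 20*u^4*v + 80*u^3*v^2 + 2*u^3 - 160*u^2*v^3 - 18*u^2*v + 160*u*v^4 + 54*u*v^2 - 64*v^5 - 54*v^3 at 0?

The Hessian of f at 0 has rank 0. Corank 2; j^3 = 2*(u - 3*v)^3 is a perfect cube, so E-series; the 5-jet and mu = 8 give E_8.

E_8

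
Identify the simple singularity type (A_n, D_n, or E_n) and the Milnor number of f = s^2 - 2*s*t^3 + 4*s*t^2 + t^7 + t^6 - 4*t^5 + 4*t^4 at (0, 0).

The Hessian of f at 0 is [[2, 0], [0, 0]] with rank 1, so corank 1. A Groebner basis of the Jacobian ideal J(f) in C{s,t} is {s^3, s^2*t + s^2 - 4*s*t - 8*s - 16*t^2, s^2/4 + s*t^2 + s*t + 2*s + 4*t^2, -s + t^3 - 2*t^2}; counting standard monomials gives mu = 6. Corank 1: A-series; mu = 6 gives A_6.

Type A_6, Milnor number mu = 6.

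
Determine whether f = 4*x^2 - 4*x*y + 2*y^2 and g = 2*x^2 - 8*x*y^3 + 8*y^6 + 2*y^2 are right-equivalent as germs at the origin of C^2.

Yes.

The Hessian of f at 0 is [[8, -4], [-4, 4]] with rank 2, so corank 0. A Groebner basis of the Jacobian ideal J(f) in C{x,y} is {x, y}; counting standard monomials gives mu = 1. Corank 0: nondegenerate Morse point, so A_1. The Hessian of g at 0 is [[4, 0], [0, 4]] with rank 2, so corank 0. A Groebner basis of the Jacobian ideal J(g) in C{x,y} is {x, y}; counting standard monomials gives mu = 1. Corank 0: nondegenerate Morse point, so A_1. Both have type A_1, hence right-equivalent.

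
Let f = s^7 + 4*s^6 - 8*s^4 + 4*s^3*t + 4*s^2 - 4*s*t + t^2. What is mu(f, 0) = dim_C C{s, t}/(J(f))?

The Hessian of f at 0 is [[8, -4], [-4, 2]] with rank 1, so corank 1. A Groebner basis of the Jacobian ideal J(f) in C{s,t} is {-8*s*t + t^4 + 4*t^2, s*t^2 - 4*s/3 - t^3/3 + 2*t/3, s^2 - s*t + t^2/4}; counting standard monomials gives mu = 6. Corank 1: A-series; mu = 6 gives A_6.

6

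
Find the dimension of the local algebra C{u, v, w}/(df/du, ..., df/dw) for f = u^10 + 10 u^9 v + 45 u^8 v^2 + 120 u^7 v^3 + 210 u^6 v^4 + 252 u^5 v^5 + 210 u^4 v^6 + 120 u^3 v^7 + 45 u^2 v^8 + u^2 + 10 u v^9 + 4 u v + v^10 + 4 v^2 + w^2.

9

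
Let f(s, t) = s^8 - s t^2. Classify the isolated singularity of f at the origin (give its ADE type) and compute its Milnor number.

Type D_9, Milnor number mu = 9.

The Hessian of f at 0 has rank 0. Corank 2; j^3 = -s*t^2 has shape L^2 M (L != M), so D-series; mu = 9 gives D_9.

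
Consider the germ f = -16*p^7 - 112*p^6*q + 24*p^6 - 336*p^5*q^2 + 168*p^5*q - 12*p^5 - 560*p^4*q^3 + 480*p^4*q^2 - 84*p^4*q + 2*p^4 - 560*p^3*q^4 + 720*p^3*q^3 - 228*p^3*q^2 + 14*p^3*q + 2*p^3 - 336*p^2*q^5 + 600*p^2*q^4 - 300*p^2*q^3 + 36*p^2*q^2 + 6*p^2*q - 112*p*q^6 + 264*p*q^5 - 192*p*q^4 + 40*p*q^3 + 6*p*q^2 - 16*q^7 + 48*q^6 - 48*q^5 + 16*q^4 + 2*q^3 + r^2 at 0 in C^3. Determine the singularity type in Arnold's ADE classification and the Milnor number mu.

Type E7, Milnor number mu = 7.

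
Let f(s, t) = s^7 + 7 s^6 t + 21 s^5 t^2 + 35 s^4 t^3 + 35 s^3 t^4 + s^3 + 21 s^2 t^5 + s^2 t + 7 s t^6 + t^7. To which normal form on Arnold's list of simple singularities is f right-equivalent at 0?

D_8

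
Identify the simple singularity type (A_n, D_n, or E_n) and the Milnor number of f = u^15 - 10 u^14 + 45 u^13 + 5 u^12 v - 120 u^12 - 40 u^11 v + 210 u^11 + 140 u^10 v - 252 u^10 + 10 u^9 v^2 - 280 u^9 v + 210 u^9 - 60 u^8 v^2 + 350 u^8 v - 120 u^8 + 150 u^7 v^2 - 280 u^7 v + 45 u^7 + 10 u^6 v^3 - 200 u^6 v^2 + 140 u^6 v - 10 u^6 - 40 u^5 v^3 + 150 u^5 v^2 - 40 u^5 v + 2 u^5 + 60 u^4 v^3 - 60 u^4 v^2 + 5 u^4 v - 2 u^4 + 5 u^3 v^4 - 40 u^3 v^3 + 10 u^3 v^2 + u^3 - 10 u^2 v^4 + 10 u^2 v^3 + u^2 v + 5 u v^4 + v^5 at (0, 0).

Type D6, Milnor number mu = 6.

The Hessian of f at 0 has rank 0. Corank 2; j^3 = u^2*(u + v) has shape L^2 M (L != M), so D-series; mu = 6 gives D_6.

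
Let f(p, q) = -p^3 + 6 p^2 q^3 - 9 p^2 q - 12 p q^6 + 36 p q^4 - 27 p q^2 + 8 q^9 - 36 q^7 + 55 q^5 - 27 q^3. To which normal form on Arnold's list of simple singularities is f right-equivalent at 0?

E_8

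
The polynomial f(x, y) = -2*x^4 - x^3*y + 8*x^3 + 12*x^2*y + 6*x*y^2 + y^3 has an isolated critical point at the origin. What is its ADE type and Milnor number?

Type E_{7}, Milnor number mu = 7.

The Hessian of f at 0 has rank 0. Corank 2; j^3 = (2*x + y)^3 is a perfect cube, so E-series; the 4-jet and mu = 7 give E_7.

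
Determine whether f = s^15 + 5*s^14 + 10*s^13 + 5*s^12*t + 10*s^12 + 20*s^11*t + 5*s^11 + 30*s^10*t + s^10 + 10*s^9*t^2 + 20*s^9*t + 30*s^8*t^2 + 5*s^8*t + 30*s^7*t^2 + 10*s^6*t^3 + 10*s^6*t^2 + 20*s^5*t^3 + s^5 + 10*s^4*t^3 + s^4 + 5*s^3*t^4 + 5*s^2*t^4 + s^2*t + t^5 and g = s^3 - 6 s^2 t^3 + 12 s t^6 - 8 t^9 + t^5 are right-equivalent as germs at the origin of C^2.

No.

The Hessian of f at 0 is [[0, 0], [0, 0]] with rank 0, so corank 2. A Groebner basis of the Jacobian ideal J(f) in C{s,t} is {s^2/5 + t^4, s^3, s*t}; counting standard monomials gives mu = 6. Corank 2; j^3 = s^2*t has shape L^2 M (L != M), so D-series; mu = 6 gives D_6. The Hessian of g at 0 is [[0, 0], [0, 0]] with rank 0, so corank 2. A Groebner basis of the Jacobian ideal J(g) in C{s,t} is {-s^2/4 + s*t^3, t^4, s^3, s^2*t}; counting standard monomials gives mu = 8. Corank 2; j^3 = s^3 is a perfect cube, so E-series; the 5-jet and mu = 8 give E_8. f is D_6 but g is E_8, hence not right-equivalent.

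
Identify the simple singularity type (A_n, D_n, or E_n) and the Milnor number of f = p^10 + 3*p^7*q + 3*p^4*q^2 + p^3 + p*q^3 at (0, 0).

Type E_{7}, Milnor number mu = 7.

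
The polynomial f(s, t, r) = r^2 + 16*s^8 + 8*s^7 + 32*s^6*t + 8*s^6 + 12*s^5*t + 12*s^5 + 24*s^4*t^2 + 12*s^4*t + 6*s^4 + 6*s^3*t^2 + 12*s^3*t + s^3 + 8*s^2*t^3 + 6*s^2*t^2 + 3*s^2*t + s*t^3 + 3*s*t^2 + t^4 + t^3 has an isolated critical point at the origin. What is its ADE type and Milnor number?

Type E7, Milnor number mu = 7.

The Hessian of f at 0 has rank 1. Corank 2; j^3 = (s + t)^3 is a perfect cube, so E-series; the 4-jet and mu = 7 give E_7.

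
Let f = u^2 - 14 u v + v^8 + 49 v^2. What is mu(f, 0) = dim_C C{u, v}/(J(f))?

7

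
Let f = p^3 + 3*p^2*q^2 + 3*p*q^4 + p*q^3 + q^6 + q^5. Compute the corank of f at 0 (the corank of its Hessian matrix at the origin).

2

The Hessian at 0 is [[0, 0], [0, 0]] of rank 0; hence corank 2.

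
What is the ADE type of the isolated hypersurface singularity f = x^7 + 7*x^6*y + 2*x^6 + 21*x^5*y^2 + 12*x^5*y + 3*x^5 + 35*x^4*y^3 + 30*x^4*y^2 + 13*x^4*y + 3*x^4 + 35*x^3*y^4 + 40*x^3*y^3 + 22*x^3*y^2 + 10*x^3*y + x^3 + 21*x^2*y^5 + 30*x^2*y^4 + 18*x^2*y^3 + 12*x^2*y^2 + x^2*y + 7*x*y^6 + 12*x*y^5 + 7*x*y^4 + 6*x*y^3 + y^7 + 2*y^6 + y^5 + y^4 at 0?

D_5

The Hessian of f at 0 has rank 0. Corank 2; j^3 = x^2*(x + y) has shape L^2 M (L != M), so D-series; mu = 5 gives D_5.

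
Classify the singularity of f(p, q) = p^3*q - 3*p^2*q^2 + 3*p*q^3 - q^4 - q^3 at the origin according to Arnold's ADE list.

The Hessian of f at 0 is [[0, 0], [0, 0]] with rank 0, so corank 2. A Groebner basis of the Jacobian ideal J(f) in C{p,q} is {p^3 - 3*p*q^2 - 3*q^2, p^2*q - 2*p*q^2, q^3}; counting standard monomials gives mu = 7. Corank 2; j^3 = -q^3 is a perfect cube, so E-series; the 4-jet and mu = 7 give E_7.

E_{7}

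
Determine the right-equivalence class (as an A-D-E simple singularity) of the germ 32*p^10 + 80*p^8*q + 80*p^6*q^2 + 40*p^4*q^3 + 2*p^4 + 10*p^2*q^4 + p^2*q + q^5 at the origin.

D_{6}

The Hessian of f at 0 is [[0, 0], [0, 0]] with rank 0, so corank 2. A Groebner basis of the Jacobian ideal J(f) in C{p,q} is {p^2/5 + q^4, p^3, p*q}; counting standard monomials gives mu = 6. Corank 2; j^3 = p^2*q has shape L^2 M (L != M), so D-series; mu = 6 gives D_6.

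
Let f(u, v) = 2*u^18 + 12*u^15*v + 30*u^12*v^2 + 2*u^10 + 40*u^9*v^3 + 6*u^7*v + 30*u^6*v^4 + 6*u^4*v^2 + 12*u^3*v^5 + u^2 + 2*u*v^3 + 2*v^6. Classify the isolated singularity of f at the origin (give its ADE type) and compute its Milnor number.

Type A5, Milnor number mu = 5.

The Hessian of f at 0 has rank 1. Corank 1: A-series; mu = 5 gives A_5.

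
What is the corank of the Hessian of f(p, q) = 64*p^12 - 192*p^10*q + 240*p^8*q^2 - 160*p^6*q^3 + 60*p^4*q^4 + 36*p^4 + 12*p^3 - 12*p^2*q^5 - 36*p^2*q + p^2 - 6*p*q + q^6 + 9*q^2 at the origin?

1

Hessian at 0 has rank 1.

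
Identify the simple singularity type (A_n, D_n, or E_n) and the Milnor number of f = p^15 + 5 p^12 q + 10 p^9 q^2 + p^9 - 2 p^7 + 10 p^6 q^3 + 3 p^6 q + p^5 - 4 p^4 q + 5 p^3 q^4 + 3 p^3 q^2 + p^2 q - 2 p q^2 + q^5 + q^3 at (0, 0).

The Hessian of f at 0 is [[0, 0], [0, 0]] with rank 0, so corank 2. A Groebner basis of the Jacobian ideal J(f) in C{p,q} is {-p*q + q^4 + q^2, p*q^2 - q^3, p^2 + 3*p*q - 4*q^2}; counting standard monomials gives mu = 6. Corank 2; j^3 = q*(p - q)^2 has shape L^2 M (L != M), so D-series; mu = 6 gives D_6.

Type D_6, Milnor number mu = 6.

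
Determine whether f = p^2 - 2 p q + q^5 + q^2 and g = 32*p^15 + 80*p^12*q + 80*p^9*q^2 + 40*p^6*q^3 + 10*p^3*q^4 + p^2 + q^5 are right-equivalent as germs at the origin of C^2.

Yes.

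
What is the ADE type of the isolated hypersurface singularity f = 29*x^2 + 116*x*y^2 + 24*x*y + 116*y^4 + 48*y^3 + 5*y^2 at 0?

A_1

The Hessian of f at 0 has rank 2. Corank 0: nondegenerate Morse point, so A_1.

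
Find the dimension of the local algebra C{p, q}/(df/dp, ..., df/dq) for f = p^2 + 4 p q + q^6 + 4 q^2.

5

The Hessian of f at 0 has rank 1. Corank 1: A-series; mu = 5 gives A_5.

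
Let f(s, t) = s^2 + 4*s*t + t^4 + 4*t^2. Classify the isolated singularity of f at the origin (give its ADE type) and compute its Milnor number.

Type A_3, Milnor number mu = 3.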